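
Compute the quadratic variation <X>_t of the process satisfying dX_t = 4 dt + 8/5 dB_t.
<X>_t = 64*t/25

For an Itô process dX_t = a(t) dt + b(t) dB_t, the quadratic variation is <X>_t = int_0^t b(s)^2 ds (the drift term does not contribute). Here b(s) = 8/5, so
  b(s)^2 = 64/25.
Integrating from 0 to t:
  <X>_t = int_0^t (64/25) ds = 64*t/25.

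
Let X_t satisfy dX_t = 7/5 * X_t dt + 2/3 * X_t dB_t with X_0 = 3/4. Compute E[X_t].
E[X_t] = 3*exp(7*t/5)/4

For GBM dX = mu X dt + sigma X dB with X_0 = x_0, apply Itô to Y = log X: dY = (mu - sigma^2/2) dt + sigma dB, so Y_t = log(x_0) + (mu - sigma^2/2) t + sigma B_t and hence X_t = x_0 * exp((mu - sigma^2/2) t + sigma B_t).
With mu = 7/5, sigma = 2/3, x_0 = 3/4, this gives:
  X_t = 3/4 * exp((53/45) * t + (2/3) * B_t).
Since sigma*B_t ~ Normal(0, sigma^2 t), E[exp(sigma*B_t)] = exp(sigma^2 t / 2); so E[X_t] = x_0 * exp((mu - sigma^2/2) t) * exp(sigma^2 t / 2) = x_0 * exp(mu t) = 3*exp(7*t/5)/4.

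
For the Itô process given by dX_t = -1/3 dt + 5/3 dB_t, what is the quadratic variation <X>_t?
<X>_t = 25*t/9

For an Itô process dX_t = a(t) dt + b(t) dB_t, the quadratic variation is <X>_t = int_0^t b(s)^2 ds (the drift term does not contribute). Here b(s) = 5/3, so
  b(s)^2 = 25/9.
Integrating from 0 to t:
  <X>_t = int_0^t (25/9) ds = 25*t/9.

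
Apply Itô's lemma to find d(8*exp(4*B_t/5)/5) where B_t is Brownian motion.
d(8*exp(4*B_t/5)/5) = (64*exp(4*B_t/5)/125) dt + (32*exp(4*B_t/5)/25) dB_t

Itô's formula for f(B_t) gives d f(B_t) = f'(B_t) dB_t + (1/2) f''(B_t) dt. Compute derivatives of f(x) = 8*exp(4*x/5)/5:
  f'(x)  = 32*exp(4*x/5)/25
  f''(x) = 128*exp(4*x/5)/125
Substitute x = B_t and multiply the f'' term by 1/2:
  drift     = (1/2) * (128*exp(4*x/5)/125) evaluated at B_t = 64*exp(4*B_t/5)/125
  diffusion = (32*exp(4*x/5)/25) evaluated at B_t = 32*exp(4*B_t/5)/25
Therefore d(8*exp(4*B_t/5)/5) = (64*exp(4*B_t/5)/125) dt + (32*exp(4*B_t/5)/25) dB_t.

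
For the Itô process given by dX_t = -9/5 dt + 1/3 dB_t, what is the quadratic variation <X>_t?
<X>_t = t/9

For an Itô process dX_t = a(t) dt + b(t) dB_t, the quadratic variation is <X>_t = int_0^t b(s)^2 ds (the drift term does not contribute). Here b(s) = 1/3, so
  b(s)^2 = 1/9.
Integrating from 0 to t:
  <X>_t = int_0^t (1/9) ds = t/9.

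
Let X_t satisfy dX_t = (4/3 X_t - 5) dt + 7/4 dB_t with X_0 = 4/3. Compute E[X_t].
E[X_t] = 15/4 - 29*exp(4*t/3)/12

Taking expectations and using E[dB_t] = 0, the mean m(t) = E[X_t] satisfies the ODE m'(t) = a m(t) + b with m(0) = x_0. With a = 4/3, b = -5, x_0 = 4/3, the solution is
  m(t) = x_0 * exp(a t) + (b/a) * (exp(a t) - 1)
       = (4/3) * exp((4/3) t) + ((-5)/(4/3)) * (exp((4/3) t) - 1)
       = 15/4 - 29*exp(4*t/3)/12.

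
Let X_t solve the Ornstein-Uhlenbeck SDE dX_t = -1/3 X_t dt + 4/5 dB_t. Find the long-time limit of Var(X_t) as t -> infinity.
lim Var(X_t) = 24/25

The OU SDE dX = -theta X dt + sigma dB admits the integrating factor exp(theta t): d(exp(theta t) X_t) = sigma exp(theta t) dB_t. Integrating from 0 to t gives X_t = x_0 * exp(-theta t) + sigma * int_0^t exp(-theta (t-s)) dB_s for any initial x_0. The Itô integral has variance (by the Itô isometry) sigma^2 * int_0^t exp(-2 theta (t - s)) ds = sigma^2 * (1 - exp(-2 theta t)) / (2 theta), independent of x_0.
With theta = 1/3, sigma = 4/5:
  Var(X_t) = (4/5)^2 * (1 - exp(-2*1/3 t)) / (2 * 1/3) = 24/25 - 24*exp(-2*t/3)/25.
As t -> infinity, exp(-2*1/3 t) -> 0, so the stationary variance is sigma^2 / (2 theta) = 24/25.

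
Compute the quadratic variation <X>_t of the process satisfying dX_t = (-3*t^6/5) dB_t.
<X>_t = 9*t^13/325

For an Itô process dX_t = a(t) dt + b(t) dB_t, the quadratic variation is <X>_t = int_0^t b(s)^2 ds (the drift term does not contribute). Here b(s) = -3*s^6/5, so
  b(s)^2 = 9*s^12/25.
Integrating from 0 to t:
  <X>_t = int_0^t (9*s^12/25) ds = 9*t^13/325.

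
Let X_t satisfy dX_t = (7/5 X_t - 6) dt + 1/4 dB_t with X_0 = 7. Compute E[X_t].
E[X_t] = 19*exp(7*t/5)/7 + 30/7

Taking expectations and using E[dB_t] = 0, the mean m(t) = E[X_t] satisfies the ODE m'(t) = a m(t) + b with m(0) = x_0. With a = 7/5, b = -6, x_0 = 7, the solution is
  m(t) = x_0 * exp(a t) + (b/a) * (exp(a t) - 1)
       = 7 * exp((7/5) t) + ((-6)/(7/5)) * (exp((7/5) t) - 1)
       = 19*exp(7*t/5)/7 + 30/7.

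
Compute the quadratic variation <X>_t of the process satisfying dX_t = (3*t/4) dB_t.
<X>_t = 3*t^3/16

For an Itô process dX_t = a(t) dt + b(t) dB_t, the quadratic variation is <X>_t = int_0^t b(s)^2 ds (the drift term does not contribute). Here b(s) = 3*s/4, so
  b(s)^2 = 9*s^2/16.
Integrating from 0 to t:
  <X>_t = int_0^t (9*s^2/16) ds = 3*t^3/16.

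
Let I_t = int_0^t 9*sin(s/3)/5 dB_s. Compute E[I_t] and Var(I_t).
E[I_t] = 0; Var(I_t) = 81*t/50 - 243*sin(2*t/3)/100

The Itô integral of a deterministic integrand f(s) has mean 0 because each increment f(s) * (B_{s+ds} - B_s) has mean 0. By the Itô isometry:
  Var( int_0^t f(s) dB_s ) = E[ (int_0^t f(s) dB_s)^2 ] = int_0^t f(s)^2 ds.
Here f(s) = 9*sin(s/3)/5, so f(s)^2 = 81*sin(s/3)^2/25. Integrate:
  int_0^t (81*sin(s/3)^2/25) ds = 81*t/50 - 243*sin(2*t/3)/100.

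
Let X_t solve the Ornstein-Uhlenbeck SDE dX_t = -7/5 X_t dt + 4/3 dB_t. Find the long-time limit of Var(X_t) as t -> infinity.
lim Var(X_t) = 40/63

The OU SDE dX = -theta X dt + sigma dB admits the integrating factor exp(theta t): d(exp(theta t) X_t) = sigma exp(theta t) dB_t. Integrating from 0 to t gives X_t = x_0 * exp(-theta t) + sigma * int_0^t exp(-theta (t-s)) dB_s for any initial x_0. The Itô integral has variance (by the Itô isometry) sigma^2 * int_0^t exp(-2 theta (t - s)) ds = sigma^2 * (1 - exp(-2 theta t)) / (2 theta), independent of x_0.
With theta = 7/5, sigma = 4/3:
  Var(X_t) = (4/3)^2 * (1 - exp(-2*7/5 t)) / (2 * 7/5) = 40/63 - 40*exp(-14*t/5)/63.
As t -> infinity, exp(-2*7/5 t) -> 0, so the stationary variance is sigma^2 / (2 theta) = 40/63.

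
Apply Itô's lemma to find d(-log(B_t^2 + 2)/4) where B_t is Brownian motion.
d(-log(B_t^2 + 2)/4) = ((B_t^2 - 2)/(4*(B_t^2 + 2)^2)) dt + (-B_t/(2*B_t^2 + 4)) dB_t

Itô's formula for f(B_t) gives d f(B_t) = f'(B_t) dB_t + (1/2) f''(B_t) dt. Compute derivatives of f(x) = -log(x^2 + 2)/4:
  f'(x)  = -x/(2*x^2 + 4)
  f''(x) = (x^2 - 2)/(2*(x^2 + 2)^2)
Substitute x = B_t and multiply the f'' term by 1/2:
  drift     = (1/2) * ((x^2 - 2)/(2*(x^2 + 2)^2)) evaluated at B_t = (B_t^2 - 2)/(4*(B_t^2 + 2)^2)
  diffusion = (-x/(2*x^2 + 4)) evaluated at B_t = -B_t/(2*B_t^2 + 4)
Therefore d(-log(B_t^2 + 2)/4) = ((B_t^2 - 2)/(4*(B_t^2 + 2)^2)) dt + (-B_t/(2*B_t^2 + 4)) dB_t.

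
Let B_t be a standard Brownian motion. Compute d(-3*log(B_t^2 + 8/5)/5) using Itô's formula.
d(-3*log(B_t^2 + 8/5)/5) = (3*(5*B_t^2 - 8)/(5*B_t^2 + 8)^2) dt + (-6*B_t/(5*B_t^2 + 8)) dB_t

Itô's formula for f(B_t) gives d f(B_t) = f'(B_t) dB_t + (1/2) f''(B_t) dt. Compute derivatives of f(x) = -3*log(x^2 + 8/5)/5:
  f'(x)  = -6*x/(5*x^2 + 8)
  f''(x) = 6*(5*x^2 - 8)/(5*x^2 + 8)^2
Substitute x = B_t and multiply the f'' term by 1/2:
  drift     = (1/2) * (6*(5*x^2 - 8)/(5*x^2 + 8)^2) evaluated at B_t = 3*(5*B_t^2 - 8)/(5*B_t^2 + 8)^2
  diffusion = (-6*x/(5*x^2 + 8)) evaluated at B_t = -6*B_t/(5*B_t^2 + 8)
Therefore d(-3*log(B_t^2 + 8/5)/5) = (3*(5*B_t^2 - 8)/(5*B_t^2 + 8)^2) dt + (-6*B_t/(5*B_t^2 + 8)) dB_t.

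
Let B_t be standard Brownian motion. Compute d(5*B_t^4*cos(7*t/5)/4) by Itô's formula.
d(5*B_t^4*cos(7*t/5)/4) = (B_t^2*(-7*B_t^2*sin(7*t/5) + 30*cos(7*t/5))/4) dt + (5*B_t^3*cos(7*t/5)) dB_t

Itô's formula for f(t, x): d f(t, B_t) = (f_t + (1/2) f_xx) dt + f_x dB_t. Compute partials of f(t, x) = 5*x^4*cos(7*t/5)/4:
  f_t(t,x)  = -7*x^4*sin(7*t/5)/4
  f_x(t,x)  = 5*x^3*cos(7*t/5)
  f_xx(t,x) = 15*x^2*cos(7*t/5)
Assemble drift = f_t + (1/2) f_xx = x^2*(-7*x^2*sin(7*t/5) + 30*cos(7*t/5))/4 and diffusion = f_x = 5*x^3*cos(7*t/5). Substituting x = B_t:
  d(5*B_t^4*cos(7*t/5)/4) = (B_t^2*(-7*B_t^2*sin(7*t/5) + 30*cos(7*t/5))/4) dt + (5*B_t^3*cos(7*t/5)) dB_t.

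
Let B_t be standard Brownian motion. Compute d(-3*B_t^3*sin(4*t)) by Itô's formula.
d(-3*B_t^3*sin(4*t)) = (-12*B_t^3*cos(4*t) - 9*B_t*sin(4*t)) dt + (-9*B_t^2*sin(4*t)) dB_t

Itô's formula for f(t, x): d f(t, B_t) = (f_t + (1/2) f_xx) dt + f_x dB_t. Compute partials of f(t, x) = -3*x^3*sin(4*t):
  f_t(t,x)  = -12*x^3*cos(4*t)
  f_x(t,x)  = -9*x^2*sin(4*t)
  f_xx(t,x) = -18*x*sin(4*t)
Assemble drift = f_t + (1/2) f_xx = -12*x^3*cos(4*t) - 9*x*sin(4*t) and diffusion = f_x = -9*x^2*sin(4*t). Substituting x = B_t:
  d(-3*B_t^3*sin(4*t)) = (-12*B_t^3*cos(4*t) - 9*B_t*sin(4*t)) dt + (-9*B_t^2*sin(4*t)) dB_t.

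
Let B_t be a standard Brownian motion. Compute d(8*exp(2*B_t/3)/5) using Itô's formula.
d(8*exp(2*B_t/3)/5) = (16*exp(2*B_t/3)/45) dt + (16*exp(2*B_t/3)/15) dB_t

Itô's formula for f(B_t) gives d f(B_t) = f'(B_t) dB_t + (1/2) f''(B_t) dt. Compute derivatives of f(x) = 8*exp(2*x/3)/5:
  f'(x)  = 16*exp(2*x/3)/15
  f''(x) = 32*exp(2*x/3)/45
Substitute x = B_t and multiply the f'' term by 1/2:
  drift     = (1/2) * (32*exp(2*x/3)/45) evaluated at B_t = 16*exp(2*B_t/3)/45
  diffusion = (16*exp(2*x/3)/15) evaluated at B_t = 16*exp(2*B_t/3)/15
Therefore d(8*exp(2*B_t/3)/5) = (16*exp(2*B_t/3)/45) dt + (16*exp(2*B_t/3)/15) dB_t.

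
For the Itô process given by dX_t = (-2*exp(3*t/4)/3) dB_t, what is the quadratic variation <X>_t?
<X>_t = 8*exp(3*t/2)/27 - 8/27

For an Itô process dX_t = a(t) dt + b(t) dB_t, the quadratic variation is <X>_t = int_0^t b(s)^2 ds (the drift term does not contribute). Here b(s) = -2*exp(3*s/4)/3, so
  b(s)^2 = 4*exp(3*s/2)/9.
Integrating from 0 to t:
  <X>_t = int_0^t (4*exp(3*s/2)/9) ds = 8*exp(3*t/2)/27 - 8/27.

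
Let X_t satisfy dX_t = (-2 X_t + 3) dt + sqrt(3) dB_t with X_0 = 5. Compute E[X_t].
E[X_t] = 3/2 + 7*exp(-2*t)/2

Taking expectations and using E[dB_t] = 0, the mean m(t) = E[X_t] satisfies the ODE m'(t) = a m(t) + b with m(0) = x_0. With a = -2, b = 3, x_0 = 5, the solution is
  m(t) = x_0 * exp(a t) + (b/a) * (exp(a t) - 1)
       = 5 * exp((-2) t) + (3/(-2)) * (exp((-2) t) - 1)
       = 3/2 + 7*exp(-2*t)/2.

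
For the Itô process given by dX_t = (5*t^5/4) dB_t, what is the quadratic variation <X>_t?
<X>_t = 25*t^11/176

For an Itô process dX_t = a(t) dt + b(t) dB_t, the quadratic variation is <X>_t = int_0^t b(s)^2 ds (the drift term does not contribute). Here b(s) = 5*s^5/4, so
  b(s)^2 = 25*s^10/16.
Integrating from 0 to t:
  <X>_t = int_0^t (25*s^10/16) ds = 25*t^11/176.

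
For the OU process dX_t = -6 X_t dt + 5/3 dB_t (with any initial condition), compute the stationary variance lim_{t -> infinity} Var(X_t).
lim Var(X_t) = 25/108

The OU SDE dX = -theta X dt + sigma dB admits the integrating factor exp(theta t): d(exp(theta t) X_t) = sigma exp(theta t) dB_t. Integrating from 0 to t gives X_t = x_0 * exp(-theta t) + sigma * int_0^t exp(-theta (t-s)) dB_s for any initial x_0. The Itô integral has variance (by the Itô isometry) sigma^2 * int_0^t exp(-2 theta (t - s)) ds = sigma^2 * (1 - exp(-2 theta t)) / (2 theta), independent of x_0.
With theta = 6, sigma = 5/3:
  Var(X_t) = (5/3)^2 * (1 - exp(-2*6 t)) / (2 * 6) = 25/108 - 25*exp(-12*t)/108.
As t -> infinity, exp(-2*6 t) -> 0, so the stationary variance is sigma^2 / (2 theta) = 25/108.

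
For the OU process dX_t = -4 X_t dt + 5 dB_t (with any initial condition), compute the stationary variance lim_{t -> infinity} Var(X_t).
lim Var(X_t) = 25/8

The OU SDE dX = -theta X dt + sigma dB admits the integrating factor exp(theta t): d(exp(theta t) X_t) = sigma exp(theta t) dB_t. Integrating from 0 to t gives X_t = x_0 * exp(-theta t) + sigma * int_0^t exp(-theta (t-s)) dB_s for any initial x_0. The Itô integral has variance (by the Itô isometry) sigma^2 * int_0^t exp(-2 theta (t - s)) ds = sigma^2 * (1 - exp(-2 theta t)) / (2 theta), independent of x_0.
With theta = 4, sigma = 5:
  Var(X_t) = (5)^2 * (1 - exp(-2*4 t)) / (2 * 4) = 25/8 - 25*exp(-8*t)/8.
As t -> infinity, exp(-2*4 t) -> 0, so the stationary variance is sigma^2 / (2 theta) = 25/8.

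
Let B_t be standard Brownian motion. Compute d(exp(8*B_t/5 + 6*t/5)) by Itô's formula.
d(exp(8*B_t/5 + 6*t/5)) = (62*exp(8*B_t/5 + 6*t/5)/25) dt + (8*exp(8*B_t/5 + 6*t/5)/5) dB_t

Itô's formula for f(t, x): d f(t, B_t) = (f_t + (1/2) f_xx) dt + f_x dB_t. Compute partials of f(t, x) = exp(6*t/5 + 8*x/5):
  f_t(t,x)  = 6*exp(6*t/5 + 8*x/5)/5
  f_x(t,x)  = 8*exp(6*t/5 + 8*x/5)/5
  f_xx(t,x) = 64*exp(6*t/5 + 8*x/5)/25
Assemble drift = f_t + (1/2) f_xx = 62*exp(6*t/5 + 8*x/5)/25 and diffusion = f_x = 8*exp(6*t/5 + 8*x/5)/5. Substituting x = B_t:
  d(exp(8*B_t/5 + 6*t/5)) = (62*exp(8*B_t/5 + 6*t/5)/25) dt + (8*exp(8*B_t/5 + 6*t/5)/5) dB_t.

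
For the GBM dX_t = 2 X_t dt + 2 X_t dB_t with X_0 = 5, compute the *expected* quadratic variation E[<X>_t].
E[<X>_t] = 25*exp(8*t)/2 - 25/2

<X>_t = int_0^t (2 * X_s)^2 ds. Taking expectation inside the integral: E[<X>_t] = 2^2 * int_0^t E[X_s^2] ds. For GBM, E[X_s^2] = x_0^2 * exp((2 mu + sigma^2) s). Integrating:
  E[<X>_t] = 2^2 * 5^2 * (exp((2*2 + 2^2) t) - 1) / (2*2 + 2^2)
           = 2^2 * 5^2 * (exp(8 t) - 1) / 8 = 25*exp(8*t)/2 - 25/2.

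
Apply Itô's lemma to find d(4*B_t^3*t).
d(4*B_t^3*t) = (4*B_t*(B_t^2 + 3*t)) dt + (12*B_t^2*t) dB_t

Itô's formula for f(t, x): d f(t, B_t) = (f_t + (1/2) f_xx) dt + f_x dB_t. Compute partials of f(t, x) = 4*t*x^3:
  f_t(t,x)  = 4*x^3
  f_x(t,x)  = 12*t*x^2
  f_xx(t,x) = 24*t*x
Assemble drift = f_t + (1/2) f_xx = 4*x*(3*t + x^2) and diffusion = f_x = 12*t*x^2. Substituting x = B_t:
  d(4*B_t^3*t) = (4*B_t*(B_t^2 + 3*t)) dt + (12*B_t^2*t) dB_t.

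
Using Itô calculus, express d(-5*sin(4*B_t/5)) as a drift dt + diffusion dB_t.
d(-5*sin(4*B_t/5)) = (8*sin(4*B_t/5)/5) dt + (-4*cos(4*B_t/5)) dB_t

Itô's formula for f(B_t) gives d f(B_t) = f'(B_t) dB_t + (1/2) f''(B_t) dt. Compute derivatives of f(x) = -5*sin(4*x/5):
  f'(x)  = -4*cos(4*x/5)
  f''(x) = 16*sin(4*x/5)/5
Substitute x = B_t and multiply the f'' term by 1/2:
  drift     = (1/2) * (16*sin(4*x/5)/5) evaluated at B_t = 8*sin(4*B_t/5)/5
  diffusion = (-4*cos(4*x/5)) evaluated at B_t = -4*cos(4*B_t/5)
Therefore d(-5*sin(4*B_t/5)) = (8*sin(4*B_t/5)/5) dt + (-4*cos(4*B_t/5)) dB_t.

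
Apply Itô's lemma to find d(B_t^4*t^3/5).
d(B_t^4*t^3/5) = (3*B_t^2*t^2*(B_t^2 + 2*t)/5) dt + (4*B_t^3*t^3/5) dB_t

Itô's formula for f(t, x): d f(t, B_t) = (f_t + (1/2) f_xx) dt + f_x dB_t. Compute partials of f(t, x) = t^3*x^4/5:
  f_t(t,x)  = 3*t^2*x^4/5
  f_x(t,x)  = 4*t^3*x^3/5
  f_xx(t,x) = 12*t^3*x^2/5
Assemble drift = f_t + (1/2) f_xx = 3*t^2*x^2*(2*t + x^2)/5 and diffusion = f_x = 4*t^3*x^3/5. Substituting x = B_t:
  d(B_t^4*t^3/5) = (3*B_t^2*t^2*(B_t^2 + 2*t)/5) dt + (4*B_t^3*t^3/5) dB_t.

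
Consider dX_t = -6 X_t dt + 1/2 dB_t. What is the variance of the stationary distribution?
lim Var(X_t) = 1/48

The OU SDE dX = -theta X dt + sigma dB admits the integrating factor exp(theta t): d(exp(theta t) X_t) = sigma exp(theta t) dB_t. Integrating from 0 to t gives X_t = x_0 * exp(-theta t) + sigma * int_0^t exp(-theta (t-s)) dB_s for any initial x_0. The Itô integral has variance (by the Itô isometry) sigma^2 * int_0^t exp(-2 theta (t - s)) ds = sigma^2 * (1 - exp(-2 theta t)) / (2 theta), independent of x_0.
With theta = 6, sigma = 1/2:
  Var(X_t) = (1/2)^2 * (1 - exp(-2*6 t)) / (2 * 6) = 1/48 - exp(-12*t)/48.
As t -> infinity, exp(-2*6 t) -> 0, so the stationary variance is sigma^2 / (2 theta) = 1/48.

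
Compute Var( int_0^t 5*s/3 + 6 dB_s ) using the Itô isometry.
Var = t*(25*t^2 + 270*t + 972)/27

The Itô integral of a deterministic integrand f(s) has mean 0 because each increment f(s) * (B_{s+ds} - B_s) has mean 0. By the Itô isometry:
  Var( int_0^t f(s) dB_s ) = E[ (int_0^t f(s) dB_s)^2 ] = int_0^t f(s)^2 ds.
Here f(s) = 5*s/3 + 6, so f(s)^2 = (5*s + 18)^2/9. Integrate:
  int_0^t ((5*s + 18)^2/9) ds = t*(25*t^2 + 270*t + 972)/27.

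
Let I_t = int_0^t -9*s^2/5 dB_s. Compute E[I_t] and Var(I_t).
E[I_t] = 0; Var(I_t) = 81*t^5/125

The Itô integral of a deterministic integrand f(s) has mean 0 because each increment f(s) * (B_{s+ds} - B_s) has mean 0. By the Itô isometry:
  Var( int_0^t f(s) dB_s ) = E[ (int_0^t f(s) dB_s)^2 ] = int_0^t f(s)^2 ds.
Here f(s) = -9*s^2/5, so f(s)^2 = 81*s^4/25. Integrate:
  int_0^t (81*s^4/25) ds = 81*t^5/125.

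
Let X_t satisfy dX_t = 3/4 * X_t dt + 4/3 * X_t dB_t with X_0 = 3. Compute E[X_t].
E[X_t] = 3*exp(3*t/4)

For GBM dX = mu X dt + sigma X dB with X_0 = x_0, apply Itô to Y = log X: dY = (mu - sigma^2/2) dt + sigma dB, so Y_t = log(x_0) + (mu - sigma^2/2) t + sigma B_t and hence X_t = x_0 * exp((mu - sigma^2/2) t + sigma B_t).
With mu = 3/4, sigma = 4/3, x_0 = 3, this gives:
  X_t = 3 * exp((-5/36) * t + (4/3) * B_t).
Since sigma*B_t ~ Normal(0, sigma^2 t), E[exp(sigma*B_t)] = exp(sigma^2 t / 2); so E[X_t] = x_0 * exp((mu - sigma^2/2) t) * exp(sigma^2 t / 2) = x_0 * exp(mu t) = 3*exp(3*t/4).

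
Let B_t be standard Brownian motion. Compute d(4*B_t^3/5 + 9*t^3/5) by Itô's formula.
d(4*B_t^3/5 + 9*t^3/5) = (12*B_t/5 + 27*t^2/5) dt + (12*B_t^2/5) dB_t

Itô's formula for f(t, x): d f(t, B_t) = (f_t + (1/2) f_xx) dt + f_x dB_t. Compute partials of f(t, x) = 9*t^3/5 + 4*x^3/5:
  f_t(t,x)  = 27*t^2/5
  f_x(t,x)  = 12*x^2/5
  f_xx(t,x) = 24*x/5
Assemble drift = f_t + (1/2) f_xx = 27*t^2/5 + 12*x/5 and diffusion = f_x = 12*x^2/5. Substituting x = B_t:
  d(4*B_t^3/5 + 9*t^3/5) = (12*B_t/5 + 27*t^2/5) dt + (12*B_t^2/5) dB_t.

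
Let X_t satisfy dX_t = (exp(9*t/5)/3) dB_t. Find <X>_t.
<X>_t = 5*exp(18*t/5)/162 - 5/162

For an Itô process dX_t = a(t) dt + b(t) dB_t, the quadratic variation is <X>_t = int_0^t b(s)^2 ds (the drift term does not contribute). Here b(s) = exp(9*s/5)/3, so
  b(s)^2 = exp(18*s/5)/9.
Integrating from 0 to t:
  <X>_t = int_0^t (exp(18*s/5)/9) ds = 5*exp(18*t/5)/162 - 5/162.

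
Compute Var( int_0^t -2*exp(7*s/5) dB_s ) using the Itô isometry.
Var = 10*exp(14*t/5)/7 - 10/7

The Itô integral of a deterministic integrand f(s) has mean 0 because each increment f(s) * (B_{s+ds} - B_s) has mean 0. By the Itô isometry:
  Var( int_0^t f(s) dB_s ) = E[ (int_0^t f(s) dB_s)^2 ] = int_0^t f(s)^2 ds.
Here f(s) = -2*exp(7*s/5), so f(s)^2 = 4*exp(14*s/5). Integrate:
  int_0^t (4*exp(14*s/5)) ds = 10*exp(14*t/5)/7 - 10/7.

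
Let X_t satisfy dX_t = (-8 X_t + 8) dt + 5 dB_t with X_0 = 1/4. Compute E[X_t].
E[X_t] = 1 - 3*exp(-8*t)/4

Taking expectations and using E[dB_t] = 0, the mean m(t) = E[X_t] satisfies the ODE m'(t) = a m(t) + b with m(0) = x_0. With a = -8, b = 8, x_0 = 1/4, the solution is
  m(t) = x_0 * exp(a t) + (b/a) * (exp(a t) - 1)
       = (1/4) * exp((-8) t) + (8/(-8)) * (exp((-8) t) - 1)
       = 1 - 3*exp(-8*t)/4.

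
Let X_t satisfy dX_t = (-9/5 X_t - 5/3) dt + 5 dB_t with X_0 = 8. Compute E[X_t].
E[X_t] = -25/27 + 241*exp(-9*t/5)/27

Taking expectations and using E[dB_t] = 0, the mean m(t) = E[X_t] satisfies the ODE m'(t) = a m(t) + b with m(0) = x_0. With a = -9/5, b = -5/3, x_0 = 8, the solution is
  m(t) = x_0 * exp(a t) + (b/a) * (exp(a t) - 1)
       = 8 * exp((-9/5) t) + ((-5/3)/(-9/5)) * (exp((-9/5) t) - 1)
       = -25/27 + 241*exp(-9*t/5)/27.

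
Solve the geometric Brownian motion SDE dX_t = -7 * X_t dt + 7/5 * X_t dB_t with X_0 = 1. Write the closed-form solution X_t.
X_t = 1 * exp((-399/50) * t + (7/5) * B_t)

For GBM dX = mu X dt + sigma X dB with X_0 = x_0, apply Itô to Y = log X: dY = (mu - sigma^2/2) dt + sigma dB, so Y_t = log(x_0) + (mu - sigma^2/2) t + sigma B_t and hence X_t = x_0 * exp((mu - sigma^2/2) t + sigma B_t).
With mu = -7, sigma = 7/5, x_0 = 1, this gives:
  X_t = 1 * exp((-399/50) * t + (7/5) * B_t).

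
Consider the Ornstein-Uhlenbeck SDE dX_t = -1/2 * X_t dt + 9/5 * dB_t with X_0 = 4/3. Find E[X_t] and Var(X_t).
E[X_t] = 4*exp(-t/2)/3; Var(X_t) = 81/25 - 81*exp(-t)/25

The OU SDE dX = -theta X dt + sigma dB admits the integrating factor exp(theta t): d(exp(theta t) X_t) = sigma exp(theta t) dB_t. Integrating from 0 to t:
  X_t = x_0 * exp(-theta t) + sigma * int_0^t exp(-theta (t-s)) dB_s.
The Itô integral has mean 0 and (by the Itô isometry) variance sigma^2 * int_0^t exp(-2 theta (t - s)) ds = sigma^2 * (1 - exp(-2 theta t)) / (2 theta).
With theta = 1/2, sigma = 9/5, x_0 = 4/3:
  E[X_t] = 4/3 * exp(-1/2 t) = 4*exp(-t/2)/3
  Var(X_t) = (9/5)^2 * (1 - exp(-2*1/2 t)) / (2 * 1/2) = 81/25 - 81*exp(-t)/25.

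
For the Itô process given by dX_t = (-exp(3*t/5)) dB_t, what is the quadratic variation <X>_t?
<X>_t = 5*exp(6*t/5)/6 - 5/6

For an Itô process dX_t = a(t) dt + b(t) dB_t, the quadratic variation is <X>_t = int_0^t b(s)^2 ds (the drift term does not contribute). Here b(s) = -exp(3*s/5), so
  b(s)^2 = exp(6*s/5).
Integrating from 0 to t:
  <X>_t = int_0^t (exp(6*s/5)) ds = 5*exp(6*t/5)/6 - 5/6.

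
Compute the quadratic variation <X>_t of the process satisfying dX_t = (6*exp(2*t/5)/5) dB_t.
<X>_t = 9*exp(4*t/5)/5 - 9/5

For an Itô process dX_t = a(t) dt + b(t) dB_t, the quadratic variation is <X>_t = int_0^t b(s)^2 ds (the drift term does not contribute). Here b(s) = 6*exp(2*s/5)/5, so
  b(s)^2 = 36*exp(4*s/5)/25.
Integrating from 0 to t:
  <X>_t = int_0^t (36*exp(4*s/5)/25) ds = 9*exp(4*t/5)/5 - 9/5.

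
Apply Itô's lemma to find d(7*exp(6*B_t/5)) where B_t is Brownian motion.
d(7*exp(6*B_t/5)) = (126*exp(6*B_t/5)/25) dt + (42*exp(6*B_t/5)/5) dB_t

Itô's formula for f(B_t) gives d f(B_t) = f'(B_t) dB_t + (1/2) f''(B_t) dt. Compute derivatives of f(x) = 7*exp(6*x/5):
  f'(x)  = 42*exp(6*x/5)/5
  f''(x) = 252*exp(6*x/5)/25
Substitute x = B_t and multiply the f'' term by 1/2:
  drift     = (1/2) * (252*exp(6*x/5)/25) evaluated at B_t = 126*exp(6*B_t/5)/25
  diffusion = (42*exp(6*x/5)/5) evaluated at B_t = 42*exp(6*B_t/5)/5
Therefore d(7*exp(6*B_t/5)) = (126*exp(6*B_t/5)/25) dt + (42*exp(6*B_t/5)/5) dB_t.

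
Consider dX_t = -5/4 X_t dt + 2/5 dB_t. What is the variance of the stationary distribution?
lim Var(X_t) = 8/125

The OU SDE dX = -theta X dt + sigma dB admits the integrating factor exp(theta t): d(exp(theta t) X_t) = sigma exp(theta t) dB_t. Integrating from 0 to t gives X_t = x_0 * exp(-theta t) + sigma * int_0^t exp(-theta (t-s)) dB_s for any initial x_0. The Itô integral has variance (by the Itô isometry) sigma^2 * int_0^t exp(-2 theta (t - s)) ds = sigma^2 * (1 - exp(-2 theta t)) / (2 theta), independent of x_0.
With theta = 5/4, sigma = 2/5:
  Var(X_t) = (2/5)^2 * (1 - exp(-2*5/4 t)) / (2 * 5/4) = 8/125 - 8*exp(-5*t/2)/125.
As t -> infinity, exp(-2*5/4 t) -> 0, so the stationary variance is sigma^2 / (2 theta) = 8/125.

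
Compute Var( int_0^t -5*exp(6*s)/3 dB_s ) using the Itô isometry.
Var = 25*exp(12*t)/108 - 25/108

The Itô integral of a deterministic integrand f(s) has mean 0 because each increment f(s) * (B_{s+ds} - B_s) has mean 0. By the Itô isometry:
  Var( int_0^t f(s) dB_s ) = E[ (int_0^t f(s) dB_s)^2 ] = int_0^t f(s)^2 ds.
Here f(s) = -5*exp(6*s)/3, so f(s)^2 = 25*exp(12*s)/9. Integrate:
  int_0^t (25*exp(12*s)/9) ds = 25*exp(12*t)/108 - 25/108.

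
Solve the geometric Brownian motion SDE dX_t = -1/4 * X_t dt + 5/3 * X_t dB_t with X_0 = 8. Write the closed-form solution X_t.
X_t = 8 * exp((-59/36) * t + (5/3) * B_t)

For GBM dX = mu X dt + sigma X dB with X_0 = x_0, apply Itô to Y = log X: dY = (mu - sigma^2/2) dt + sigma dB, so Y_t = log(x_0) + (mu - sigma^2/2) t + sigma B_t and hence X_t = x_0 * exp((mu - sigma^2/2) t + sigma B_t).
With mu = -1/4, sigma = 5/3, x_0 = 8, this gives:
  X_t = 8 * exp((-59/36) * t + (5/3) * B_t).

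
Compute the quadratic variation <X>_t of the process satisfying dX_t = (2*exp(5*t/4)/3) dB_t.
<X>_t = 8*exp(5*t/2)/45 - 8/45

For an Itô process dX_t = a(t) dt + b(t) dB_t, the quadratic variation is <X>_t = int_0^t b(s)^2 ds (the drift term does not contribute). Here b(s) = 2*exp(5*s/4)/3, so
  b(s)^2 = 4*exp(5*s/2)/9.
Integrating from 0 to t:
  <X>_t = int_0^t (4*exp(5*s/2)/9) ds = 8*exp(5*t/2)/45 - 8/45.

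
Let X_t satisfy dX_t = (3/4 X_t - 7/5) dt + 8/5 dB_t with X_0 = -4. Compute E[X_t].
E[X_t] = 28/15 - 88*exp(3*t/4)/15

Taking expectations and using E[dB_t] = 0, the mean m(t) = E[X_t] satisfies the ODE m'(t) = a m(t) + b with m(0) = x_0. With a = 3/4, b = -7/5, x_0 = -4, the solution is
  m(t) = x_0 * exp(a t) + (b/a) * (exp(a t) - 1)
       = (-4) * exp((3/4) t) + ((-7/5)/(3/4)) * (exp((3/4) t) - 1)
       = 28/15 - 88*exp(3*t/4)/15.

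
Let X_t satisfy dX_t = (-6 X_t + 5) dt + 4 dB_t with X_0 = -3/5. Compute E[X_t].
E[X_t] = 5/6 - 43*exp(-6*t)/30

Taking expectations and using E[dB_t] = 0, the mean m(t) = E[X_t] satisfies the ODE m'(t) = a m(t) + b with m(0) = x_0. With a = -6, b = 5, x_0 = -3/5, the solution is
  m(t) = x_0 * exp(a t) + (b/a) * (exp(a t) - 1)
       = (-3/5) * exp((-6) t) + (5/(-6)) * (exp((-6) t) - 1)
       = 5/6 - 43*exp(-6*t)/30.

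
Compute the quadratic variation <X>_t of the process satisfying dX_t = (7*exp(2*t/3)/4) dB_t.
<X>_t = 147*exp(4*t/3)/64 - 147/64

For an Itô process dX_t = a(t) dt + b(t) dB_t, the quadratic variation is <X>_t = int_0^t b(s)^2 ds (the drift term does not contribute). Here b(s) = 7*exp(2*s/3)/4, so
  b(s)^2 = 49*exp(4*s/3)/16.
Integrating from 0 to t:
  <X>_t = int_0^t (49*exp(4*s/3)/16) ds = 147*exp(4*t/3)/64 - 147/64.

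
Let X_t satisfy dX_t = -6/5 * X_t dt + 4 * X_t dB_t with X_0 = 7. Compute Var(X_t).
Var(X_t) = (49*exp(16*t) - 49)*exp(-12*t/5)

For GBM dX = mu X dt + sigma X dB with X_0 = x_0, apply Itô to Y = log X: dY = (mu - sigma^2/2) dt + sigma dB, so Y_t = log(x_0) + (mu - sigma^2/2) t + sigma B_t and hence X_t = x_0 * exp((mu - sigma^2/2) t + sigma B_t).
With mu = -6/5, sigma = 4, x_0 = 7, this gives:
  X_t = 7 * exp((-46/5) * t + (4) * B_t).
Since sigma*B_t ~ Normal(0, sigma^2 t), E[exp(sigma*B_t)] = exp(sigma^2 t / 2); so E[X_t] = x_0 * exp((mu - sigma^2/2) t) * exp(sigma^2 t / 2) = x_0 * exp(mu t) = 7*exp(-6*t/5).
Var(X_t) = E[X_t^2] - (E[X_t])^2 = x_0^2 * exp(2 mu t) * (exp(sigma^2 t) - 1) = (49*exp(16*t) - 49)*exp(-12*t/5).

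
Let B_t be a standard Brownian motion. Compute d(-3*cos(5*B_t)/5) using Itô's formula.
d(-3*cos(5*B_t)/5) = (15*cos(5*B_t)/2) dt + (3*sin(5*B_t)) dB_t

Itô's formula for f(B_t) gives d f(B_t) = f'(B_t) dB_t + (1/2) f''(B_t) dt. Compute derivatives of f(x) = -3*cos(5*x)/5:
  f'(x)  = 3*sin(5*x)
  f''(x) = 15*cos(5*x)
Substitute x = B_t and multiply the f'' term by 1/2:
  drift     = (1/2) * (15*cos(5*x)) evaluated at B_t = 15*cos(5*B_t)/2
  diffusion = (3*sin(5*x)) evaluated at B_t = 3*sin(5*B_t)
Therefore d(-3*cos(5*B_t)/5) = (15*cos(5*B_t)/2) dt + (3*sin(5*B_t)) dB_t.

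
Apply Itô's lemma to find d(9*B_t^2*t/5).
d(9*B_t^2*t/5) = (9*B_t^2/5 + 9*t/5) dt + (18*B_t*t/5) dB_t

Itô's formula for f(t, x): d f(t, B_t) = (f_t + (1/2) f_xx) dt + f_x dB_t. Compute partials of f(t, x) = 9*t*x^2/5:
  f_t(t,x)  = 9*x^2/5
  f_x(t,x)  = 18*t*x/5
  f_xx(t,x) = 18*t/5
Assemble drift = f_t + (1/2) f_xx = 9*t/5 + 9*x^2/5 and diffusion = f_x = 18*t*x/5. Substituting x = B_t:
  d(9*B_t^2*t/5) = (9*B_t^2/5 + 9*t/5) dt + (18*B_t*t/5) dB_t.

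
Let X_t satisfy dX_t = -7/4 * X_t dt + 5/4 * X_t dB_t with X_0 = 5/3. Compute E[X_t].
E[X_t] = 5*exp(-7*t/4)/3

For GBM dX = mu X dt + sigma X dB with X_0 = x_0, apply Itô to Y = log X: dY = (mu - sigma^2/2) dt + sigma dB, so Y_t = log(x_0) + (mu - sigma^2/2) t + sigma B_t and hence X_t = x_0 * exp((mu - sigma^2/2) t + sigma B_t).
With mu = -7/4, sigma = 5/4, x_0 = 5/3, this gives:
  X_t = 5/3 * exp((-81/32) * t + (5/4) * B_t).
Since sigma*B_t ~ Normal(0, sigma^2 t), E[exp(sigma*B_t)] = exp(sigma^2 t / 2); so E[X_t] = x_0 * exp((mu - sigma^2/2) t) * exp(sigma^2 t / 2) = x_0 * exp(mu t) = 5*exp(-7*t/4)/3.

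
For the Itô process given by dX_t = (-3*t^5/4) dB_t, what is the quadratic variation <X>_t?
<X>_t = 9*t^11/176

For an Itô process dX_t = a(t) dt + b(t) dB_t, the quadratic variation is <X>_t = int_0^t b(s)^2 ds (the drift term does not contribute). Here b(s) = -3*s^5/4, so
  b(s)^2 = 9*s^10/16.
Integrating from 0 to t:
  <X>_t = int_0^t (9*s^10/16) ds = 9*t^11/176.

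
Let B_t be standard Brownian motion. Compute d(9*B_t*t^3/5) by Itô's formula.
d(9*B_t*t^3/5) = (27*B_t*t^2/5) dt + (9*t^3/5) dB_t

Itô's formula for f(t, x): d f(t, B_t) = (f_t + (1/2) f_xx) dt + f_x dB_t. Compute partials of f(t, x) = 9*t^3*x/5:
  f_t(t,x)  = 27*t^2*x/5
  f_x(t,x)  = 9*t^3/5
  f_xx(t,x) = 0
Assemble drift = f_t + (1/2) f_xx = 27*t^2*x/5 and diffusion = f_x = 9*t^3/5. Substituting x = B_t:
  d(9*B_t*t^3/5) = (27*B_t*t^2/5) dt + (9*t^3/5) dB_t.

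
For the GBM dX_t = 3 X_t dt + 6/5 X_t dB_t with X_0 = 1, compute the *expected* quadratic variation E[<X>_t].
E[<X>_t] = 6*exp(186*t/25)/31 - 6/31

<X>_t = int_0^t ((6/5) * X_s)^2 ds. Taking expectation inside the integral: E[<X>_t] = (6/5)^2 * int_0^t E[X_s^2] ds. For GBM, E[X_s^2] = x_0^2 * exp((2 mu + sigma^2) s). Integrating:
  E[<X>_t] = (6/5)^2 * 1^2 * (exp((2*3 + (6/5)^2) t) - 1) / (2*3 + (6/5)^2)
           = (6/5)^2 * 1^2 * (exp((186/25) t) - 1) / (186/25) = 6*exp(186*t/25)/31 - 6/31.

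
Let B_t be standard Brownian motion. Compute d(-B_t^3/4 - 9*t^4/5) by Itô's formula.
d(-B_t^3/4 - 9*t^4/5) = (-3*B_t/4 - 36*t^3/5) dt + (-3*B_t^2/4) dB_t

Itô's formula for f(t, x): d f(t, B_t) = (f_t + (1/2) f_xx) dt + f_x dB_t. Compute partials of f(t, x) = -9*t^4/5 - x^3/4:
  f_t(t,x)  = -36*t^3/5
  f_x(t,x)  = -3*x^2/4
  f_xx(t,x) = -3*x/2
Assemble drift = f_t + (1/2) f_xx = -36*t^3/5 - 3*x/4 and diffusion = f_x = -3*x^2/4. Substituting x = B_t:
  d(-B_t^3/4 - 9*t^4/5) = (-3*B_t/4 - 36*t^3/5) dt + (-3*B_t^2/4) dB_t.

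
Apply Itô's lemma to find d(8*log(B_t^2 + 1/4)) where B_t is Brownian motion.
d(8*log(B_t^2 + 1/4)) = (32*(1 - 4*B_t^2)/(4*B_t^2 + 1)^2) dt + (64*B_t/(4*B_t^2 + 1)) dB_t

Itô's formula for f(B_t) gives d f(B_t) = f'(B_t) dB_t + (1/2) f''(B_t) dt. Compute derivatives of f(x) = 8*log(x^2 + 1/4):
  f'(x)  = 64*x/(4*x^2 + 1)
  f''(x) = 64*(1 - 4*x^2)/(4*x^2 + 1)^2
Substitute x = B_t and multiply the f'' term by 1/2:
  drift     = (1/2) * (64*(1 - 4*x^2)/(4*x^2 + 1)^2) evaluated at B_t = 32*(1 - 4*B_t^2)/(4*B_t^2 + 1)^2
  diffusion = (64*x/(4*x^2 + 1)) evaluated at B_t = 64*B_t/(4*B_t^2 + 1)
Therefore d(8*log(B_t^2 + 1/4)) = (32*(1 - 4*B_t^2)/(4*B_t^2 + 1)^2) dt + (64*B_t/(4*B_t^2 + 1)) dB_t.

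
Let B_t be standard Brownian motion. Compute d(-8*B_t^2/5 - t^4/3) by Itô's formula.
d(-8*B_t^2/5 - t^4/3) = (-4*t^3/3 - 8/5) dt + (-16*B_t/5) dB_t

Itô's formula for f(t, x): d f(t, B_t) = (f_t + (1/2) f_xx) dt + f_x dB_t. Compute partials of f(t, x) = -t^4/3 - 8*x^2/5:
  f_t(t,x)  = -4*t^3/3
  f_x(t,x)  = -16*x/5
  f_xx(t,x) = -16/5
Assemble drift = f_t + (1/2) f_xx = -4*t^3/3 - 8/5 and diffusion = f_x = -16*x/5. Substituting x = B_t:
  d(-8*B_t^2/5 - t^4/3) = (-4*t^3/3 - 8/5) dt + (-16*B_t/5) dB_t.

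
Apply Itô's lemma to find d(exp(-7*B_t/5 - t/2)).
d(exp(-7*B_t/5 - t/2)) = (12*exp(-7*B_t/5 - t/2)/25) dt + (-7*exp(-7*B_t/5 - t/2)/5) dB_t

Itô's formula for f(t, x): d f(t, B_t) = (f_t + (1/2) f_xx) dt + f_x dB_t. Compute partials of f(t, x) = exp(-t/2 - 7*x/5):
  f_t(t,x)  = -exp(-t/2 - 7*x/5)/2
  f_x(t,x)  = -7*exp(-t/2 - 7*x/5)/5
  f_xx(t,x) = 49*exp(-t/2 - 7*x/5)/25
Assemble drift = f_t + (1/2) f_xx = 12*exp(-t/2 - 7*x/5)/25 and diffusion = f_x = -7*exp(-t/2 - 7*x/5)/5. Substituting x = B_t:
  d(exp(-7*B_t/5 - t/2)) = (12*exp(-7*B_t/5 - t/2)/25) dt + (-7*exp(-7*B_t/5 - t/2)/5) dB_t.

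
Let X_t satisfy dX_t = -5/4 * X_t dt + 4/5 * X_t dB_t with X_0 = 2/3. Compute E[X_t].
E[X_t] = 2*exp(-5*t/4)/3

For GBM dX = mu X dt + sigma X dB with X_0 = x_0, apply Itô to Y = log X: dY = (mu - sigma^2/2) dt + sigma dB, so Y_t = log(x_0) + (mu - sigma^2/2) t + sigma B_t and hence X_t = x_0 * exp((mu - sigma^2/2) t + sigma B_t).
With mu = -5/4, sigma = 4/5, x_0 = 2/3, this gives:
  X_t = 2/3 * exp((-157/100) * t + (4/5) * B_t).
Since sigma*B_t ~ Normal(0, sigma^2 t), E[exp(sigma*B_t)] = exp(sigma^2 t / 2); so E[X_t] = x_0 * exp((mu - sigma^2/2) t) * exp(sigma^2 t / 2) = x_0 * exp(mu t) = 2*exp(-5*t/4)/3.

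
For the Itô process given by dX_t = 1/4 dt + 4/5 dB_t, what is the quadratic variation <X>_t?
<X>_t = 16*t/25

For an Itô process dX_t = a(t) dt + b(t) dB_t, the quadratic variation is <X>_t = int_0^t b(s)^2 ds (the drift term does not contribute). Here b(s) = 4/5, so
  b(s)^2 = 16/25.
Integrating from 0 to t:
  <X>_t = int_0^t (16/25) ds = 16*t/25.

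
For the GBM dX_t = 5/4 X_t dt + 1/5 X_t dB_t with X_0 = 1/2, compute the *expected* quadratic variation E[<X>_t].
E[<X>_t] = exp(127*t/50)/254 - 1/254

<X>_t = int_0^t ((1/5) * X_s)^2 ds. Taking expectation inside the integral: E[<X>_t] = (1/5)^2 * int_0^t E[X_s^2] ds. For GBM, E[X_s^2] = x_0^2 * exp((2 mu + sigma^2) s). Integrating:
  E[<X>_t] = (1/5)^2 * (1/2)^2 * (exp((2*(5/4) + (1/5)^2) t) - 1) / (2*(5/4) + (1/5)^2)
           = (1/5)^2 * (1/2)^2 * (exp((127/50) t) - 1) / (127/50) = exp(127*t/50)/254 - 1/254.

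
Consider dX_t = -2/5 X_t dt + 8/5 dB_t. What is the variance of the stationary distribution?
lim Var(X_t) = 16/5

The OU SDE dX = -theta X dt + sigma dB admits the integrating factor exp(theta t): d(exp(theta t) X_t) = sigma exp(theta t) dB_t. Integrating from 0 to t gives X_t = x_0 * exp(-theta t) + sigma * int_0^t exp(-theta (t-s)) dB_s for any initial x_0. The Itô integral has variance (by the Itô isometry) sigma^2 * int_0^t exp(-2 theta (t - s)) ds = sigma^2 * (1 - exp(-2 theta t)) / (2 theta), independent of x_0.
With theta = 2/5, sigma = 8/5:
  Var(X_t) = (8/5)^2 * (1 - exp(-2*2/5 t)) / (2 * 2/5) = 16/5 - 16*exp(-4*t/5)/5.
As t -> infinity, exp(-2*2/5 t) -> 0, so the stationary variance is sigma^2 / (2 theta) = 16/5.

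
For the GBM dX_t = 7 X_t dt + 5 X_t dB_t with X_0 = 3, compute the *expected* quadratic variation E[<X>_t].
E[<X>_t] = 75*exp(39*t)/13 - 75/13

<X>_t = int_0^t (5 * X_s)^2 ds. Taking expectation inside the integral: E[<X>_t] = 5^2 * int_0^t E[X_s^2] ds. For GBM, E[X_s^2] = x_0^2 * exp((2 mu + sigma^2) s). Integrating:
  E[<X>_t] = 5^2 * 3^2 * (exp((2*7 + 5^2) t) - 1) / (2*7 + 5^2)
           = 5^2 * 3^2 * (exp(39 t) - 1) / 39 = 75*exp(39*t)/13 - 75/13.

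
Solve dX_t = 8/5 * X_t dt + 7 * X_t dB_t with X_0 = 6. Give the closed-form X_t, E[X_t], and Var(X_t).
X_t = 6 * exp((-229/10) t + (7) B_t); E[X_t] = 6*exp(8*t/5); Var(X_t) = 36*(exp(49*t) - 1)*exp(16*t/5)

For GBM dX = mu X dt + sigma X dB with X_0 = x_0, apply Itô to Y = log X: dY = (mu - sigma^2/2) dt + sigma dB, so Y_t = log(x_0) + (mu - sigma^2/2) t + sigma B_t and hence X_t = x_0 * exp((mu - sigma^2/2) t + sigma B_t).
With mu = 8/5, sigma = 7, x_0 = 6, this gives:
  X_t = 6 * exp((-229/10) * t + (7) * B_t).
Since sigma*B_t ~ Normal(0, sigma^2 t), E[exp(sigma*B_t)] = exp(sigma^2 t / 2); so E[X_t] = x_0 * exp((mu - sigma^2/2) t) * exp(sigma^2 t / 2) = x_0 * exp(mu t) = 6*exp(8*t/5).
Var(X_t) = E[X_t^2] - (E[X_t])^2 = x_0^2 * exp(2 mu t) * (exp(sigma^2 t) - 1) = 36*(exp(49*t) - 1)*exp(16*t/5).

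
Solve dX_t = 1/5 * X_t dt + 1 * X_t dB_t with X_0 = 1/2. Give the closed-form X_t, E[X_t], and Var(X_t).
X_t = 1/2 * exp((-3/10) t + (1) B_t); E[X_t] = exp(t/5)/2; Var(X_t) = (exp(t) - 1)*exp(2*t/5)/4

For GBM dX = mu X dt + sigma X dB with X_0 = x_0, apply Itô to Y = log X: dY = (mu - sigma^2/2) dt + sigma dB, so Y_t = log(x_0) + (mu - sigma^2/2) t + sigma B_t and hence X_t = x_0 * exp((mu - sigma^2/2) t + sigma B_t).
With mu = 1/5, sigma = 1, x_0 = 1/2, this gives:
  X_t = 1/2 * exp((-3/10) * t + (1) * B_t).
Since sigma*B_t ~ Normal(0, sigma^2 t), E[exp(sigma*B_t)] = exp(sigma^2 t / 2); so E[X_t] = x_0 * exp((mu - sigma^2/2) t) * exp(sigma^2 t / 2) = x_0 * exp(mu t) = exp(t/5)/2.
Var(X_t) = E[X_t^2] - (E[X_t])^2 = x_0^2 * exp(2 mu t) * (exp(sigma^2 t) - 1) = (exp(t) - 1)*exp(2*t/5)/4.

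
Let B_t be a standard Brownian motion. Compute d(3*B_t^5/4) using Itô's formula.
d(3*B_t^5/4) = (15*B_t^3/2) dt + (15*B_t^4/4) dB_t

Itô's formula for f(B_t) gives d f(B_t) = f'(B_t) dB_t + (1/2) f''(B_t) dt. Compute derivatives of f(x) = 3*x^5/4:
  f'(x)  = 15*x^4/4
  f''(x) = 15*x^3
Substitute x = B_t and multiply the f'' term by 1/2:
  drift     = (1/2) * (15*x^3) evaluated at B_t = 15*B_t^3/2
  diffusion = (15*x^4/4) evaluated at B_t = 15*B_t^4/4
Therefore d(3*B_t^5/4) = (15*B_t^3/2) dt + (15*B_t^4/4) dB_t.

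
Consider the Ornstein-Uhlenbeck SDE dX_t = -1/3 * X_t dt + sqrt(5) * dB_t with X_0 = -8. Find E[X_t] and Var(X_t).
E[X_t] = -8*exp(-t/3); Var(X_t) = 15/2 - 15*exp(-2*t/3)/2

The OU SDE dX = -theta X dt + sigma dB admits the integrating factor exp(theta t): d(exp(theta t) X_t) = sigma exp(theta t) dB_t. Integrating from 0 to t:
  X_t = x_0 * exp(-theta t) + sigma * int_0^t exp(-theta (t-s)) dB_s.
The Itô integral has mean 0 and (by the Itô isometry) variance sigma^2 * int_0^t exp(-2 theta (t - s)) ds = sigma^2 * (1 - exp(-2 theta t)) / (2 theta).
With theta = 1/3, sigma = sqrt(5), x_0 = -8:
  E[X_t] = -8 * exp(-1/3 t) = -8*exp(-t/3)
  Var(X_t) = (sqrt(5))^2 * (1 - exp(-2*1/3 t)) / (2 * 1/3) = 15/2 - 15*exp(-2*t/3)/2.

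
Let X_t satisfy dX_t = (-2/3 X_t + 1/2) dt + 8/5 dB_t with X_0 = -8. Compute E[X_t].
E[X_t] = 3/4 - 35*exp(-2*t/3)/4

Taking expectations and using E[dB_t] = 0, the mean m(t) = E[X_t] satisfies the ODE m'(t) = a m(t) + b with m(0) = x_0. With a = -2/3, b = 1/2, x_0 = -8, the solution is
  m(t) = x_0 * exp(a t) + (b/a) * (exp(a t) - 1)
       = (-8) * exp((-2/3) t) + ((1/2)/(-2/3)) * (exp((-2/3) t) - 1)
       = 3/4 - 35*exp(-2*t/3)/4.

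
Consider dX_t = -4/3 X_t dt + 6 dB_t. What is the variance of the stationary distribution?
lim Var(X_t) = 27/2

The OU SDE dX = -theta X dt + sigma dB admits the integrating factor exp(theta t): d(exp(theta t) X_t) = sigma exp(theta t) dB_t. Integrating from 0 to t gives X_t = x_0 * exp(-theta t) + sigma * int_0^t exp(-theta (t-s)) dB_s for any initial x_0. The Itô integral has variance (by the Itô isometry) sigma^2 * int_0^t exp(-2 theta (t - s)) ds = sigma^2 * (1 - exp(-2 theta t)) / (2 theta), independent of x_0.
With theta = 4/3, sigma = 6:
  Var(X_t) = (6)^2 * (1 - exp(-2*4/3 t)) / (2 * 4/3) = 27/2 - 27*exp(-8*t/3)/2.
As t -> infinity, exp(-2*4/3 t) -> 0, so the stationary variance is sigma^2 / (2 theta) = 27/2.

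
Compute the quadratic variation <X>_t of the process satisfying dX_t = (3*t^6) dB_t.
<X>_t = 9*t^13/13

For an Itô process dX_t = a(t) dt + b(t) dB_t, the quadratic variation is <X>_t = int_0^t b(s)^2 ds (the drift term does not contribute). Here b(s) = 3*s^6, so
  b(s)^2 = 9*s^12.
Integrating from 0 to t:
  <X>_t = int_0^t (9*s^12) ds = 9*t^13/13.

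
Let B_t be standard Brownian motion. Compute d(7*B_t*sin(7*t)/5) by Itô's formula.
d(7*B_t*sin(7*t)/5) = (49*B_t*cos(7*t)/5) dt + (7*sin(7*t)/5) dB_t

Itô's formula for f(t, x): d f(t, B_t) = (f_t + (1/2) f_xx) dt + f_x dB_t. Compute partials of f(t, x) = 7*x*sin(7*t)/5:
  f_t(t,x)  = 49*x*cos(7*t)/5
  f_x(t,x)  = 7*sin(7*t)/5
  f_xx(t,x) = 0
Assemble drift = f_t + (1/2) f_xx = 49*x*cos(7*t)/5 and diffusion = f_x = 7*sin(7*t)/5. Substituting x = B_t:
  d(7*B_t*sin(7*t)/5) = (49*B_t*cos(7*t)/5) dt + (7*sin(7*t)/5) dB_t.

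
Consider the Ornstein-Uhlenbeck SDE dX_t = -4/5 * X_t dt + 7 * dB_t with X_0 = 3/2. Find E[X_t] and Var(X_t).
E[X_t] = 3*exp(-4*t/5)/2; Var(X_t) = 245/8 - 245*exp(-8*t/5)/8

The OU SDE dX = -theta X dt + sigma dB admits the integrating factor exp(theta t): d(exp(theta t) X_t) = sigma exp(theta t) dB_t. Integrating from 0 to t:
  X_t = x_0 * exp(-theta t) + sigma * int_0^t exp(-theta (t-s)) dB_s.
The Itô integral has mean 0 and (by the Itô isometry) variance sigma^2 * int_0^t exp(-2 theta (t - s)) ds = sigma^2 * (1 - exp(-2 theta t)) / (2 theta).
With theta = 4/5, sigma = 7, x_0 = 3/2:
  E[X_t] = 3/2 * exp(-4/5 t) = 3*exp(-4*t/5)/2
  Var(X_t) = (7)^2 * (1 - exp(-2*4/5 t)) / (2 * 4/5) = 245/8 - 245*exp(-8*t/5)/8.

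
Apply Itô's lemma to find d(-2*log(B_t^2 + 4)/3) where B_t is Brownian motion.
d(-2*log(B_t^2 + 4)/3) = (2*(B_t^2 - 4)/(3*(B_t^2 + 4)^2)) dt + (-4*B_t/(3*B_t^2 + 12)) dB_t

Itô's formula for f(B_t) gives d f(B_t) = f'(B_t) dB_t + (1/2) f''(B_t) dt. Compute derivatives of f(x) = -2*log(x^2 + 4)/3:
  f'(x)  = -4*x/(3*x^2 + 12)
  f''(x) = 4*(x^2 - 4)/(3*(x^2 + 4)^2)
Substitute x = B_t and multiply the f'' term by 1/2:
  drift     = (1/2) * (4*(x^2 - 4)/(3*(x^2 + 4)^2)) evaluated at B_t = 2*(B_t^2 - 4)/(3*(B_t^2 + 4)^2)
  diffusion = (-4*x/(3*x^2 + 12)) evaluated at B_t = -4*B_t/(3*B_t^2 + 12)
Therefore d(-2*log(B_t^2 + 4)/3) = (2*(B_t^2 - 4)/(3*(B_t^2 + 4)^2)) dt + (-4*B_t/(3*B_t^2 + 12)) dB_t.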